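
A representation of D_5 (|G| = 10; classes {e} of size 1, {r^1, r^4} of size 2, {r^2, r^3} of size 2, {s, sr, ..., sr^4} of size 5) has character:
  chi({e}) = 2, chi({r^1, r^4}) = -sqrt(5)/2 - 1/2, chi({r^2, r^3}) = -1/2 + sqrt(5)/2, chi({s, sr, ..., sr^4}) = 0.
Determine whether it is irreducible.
Irreducible: <chi, chi> = 1.

Derivation: <chi, chi> = (1/|G|) sum_C |C| * |chi(C)|^2 = (1/10)[1*|2|^2 + 2*|-sqrt(5)/2 - 1/2|^2 + 2*|-1/2 + sqrt(5)/2|^2 + 5*|0|^2]
  = (1/10)[(4) + (sqrt(5) + 3) + (3 - sqrt(5)) + (0)] = 10/10 = 1.
A character is irreducible iff <chi, chi> = 1, so this representation is irreducible.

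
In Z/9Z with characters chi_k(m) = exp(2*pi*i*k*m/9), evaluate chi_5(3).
chi_5(3) = zeta_9^15 = exp(-2*I*pi/3)

Why: chi_5(3) = zeta_9^(5*3) = zeta_9^15. Since zeta_9^9 = 1, this equals zeta_9^6 = exp(2*pi*i*6/9) = exp(-2*I*pi/3).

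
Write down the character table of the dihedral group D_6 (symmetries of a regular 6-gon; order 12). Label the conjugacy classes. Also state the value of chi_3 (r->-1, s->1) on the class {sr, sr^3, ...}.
Conjugacy classes: {e} of size 1, {r^3} of size 1, {r^1, r^5} of size 2, {r^2, r^4} of size 2, {s, sr^2, ...} of size 3, {sr, sr^3, ...} of size 3.
Character table:
  irrep \ class              {e} (size 1)  {r^3} (size 1)  {r^1, r^5} (size 2)  {r^2, r^4} (size 2)  {s, sr^2, ...} (size 3)  {sr, sr^3, ...} (size 3)
  chi_1 (triv)               1             1               1                    1                    1                        1                       
  chi_2 (sign: r->1, s->-1)  1             1               1                    1                    -1                       -1                      
  chi_3 (r->-1, s->1)        1             -1              -1                   1                    1                        -1                      
  chi_4 (r->-1, s->-1)       1             -1              -1                   1                    -1                       1                       
  chi_5 (2d, j=1)            2             -2              1                    -1                   0                        0                       
  chi_6 (2d, j=2)            2             2               -1                   -1                   0                        0                       

Spot check: chi_3 (r->-1, s->1) on {sr, sr^3, ...} = -1.

Details: D_6 has order 2*6 = 12 with 6 conjugacy classes, hence 6 irreducibles. Sum of squared dims 1 + 1 + 1 + 1 + 4 + 4 = 12 = |G|. Linear characters come from the abelianisation; the 2-dimensional irreps have character r^k -> 2*cos(2*pi*j*k/6), reflections -> 0.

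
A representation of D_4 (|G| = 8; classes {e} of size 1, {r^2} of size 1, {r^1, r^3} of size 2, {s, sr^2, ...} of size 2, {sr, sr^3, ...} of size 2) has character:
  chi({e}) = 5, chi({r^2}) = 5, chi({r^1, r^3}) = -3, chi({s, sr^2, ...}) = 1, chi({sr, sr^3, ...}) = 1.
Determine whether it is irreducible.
Not irreducible (reducible): <chi, chi> = 9 > 1.

Argument: <chi, chi> = (1/|G|) sum_C |C| * |chi(C)|^2 = (1/8)[1*|5|^2 + 1*|5|^2 + 2*|-3|^2 + 2*|1|^2 + 2*|1|^2]
  = (1/8)[(25) + (25) + (18) + (2) + (2)] = 72/8 = 9.
A character is irreducible iff <chi, chi> = 1, so this representation is reducible.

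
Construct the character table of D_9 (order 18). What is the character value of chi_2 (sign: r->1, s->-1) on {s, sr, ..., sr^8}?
Conjugacy classes: {e} of size 1, {r^1, r^8} of size 2, {r^2, r^7} of size 2, {r^3, r^6} of size 2, {r^4, r^5} of size 2, {s, sr, ..., sr^8} of size 9.
Character table:
  irrep \ class              {e} (size 1)  {r^1, r^8} (size 2)  {r^2, r^7} (size 2)  {r^3, r^6} (size 2)  {r^4, r^5} (size 2)  {s, sr, ..., sr^8} (size 9)
  chi_1 (triv)               1             1                    1                    1                    1                    1                          
  chi_2 (sign: r->1, s->-1)  1             1                    1                    1                    1                    -1                         
  chi_3 (2d, j=1)            2             2*cos(2*pi/9)        2*cos(4*pi/9)        -1                   -2*cos(pi/9)         0                          
  chi_4 (2d, j=2)            2             2*cos(4*pi/9)        -2*cos(pi/9)         -1                   2*cos(2*pi/9)        0                          
  chi_5 (2d, j=3)            2             -1                   -1                   2                    -1                   0                          
  chi_6 (2d, j=4)            2             -2*cos(pi/9)         2*cos(2*pi/9)        -1                   2*cos(4*pi/9)        0                          

Spot check: chi_2 (sign: r->1, s->-1) on {s, sr, ..., sr^8} = -1.

Reasoning: D_9 has order 2*9 = 18 with 6 conjugacy classes, hence 6 irreducibles. Sum of squared dims 1 + 1 + 4 + 4 + 4 + 4 = 18 = |G|. Linear characters come from the abelianisation; the 2-dimensional irreps have character r^k -> 2*cos(2*pi*j*k/9), reflections -> 0.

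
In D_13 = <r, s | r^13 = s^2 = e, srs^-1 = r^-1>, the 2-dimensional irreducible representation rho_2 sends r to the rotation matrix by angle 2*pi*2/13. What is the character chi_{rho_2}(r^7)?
chi_{rho_2}(r^7) = 2*cos(2*pi*2*7/13) = 2*cos(28*pi/13)

Why: rho_2(r^7) is rotation by angle 2*pi*2*7/13, whose trace is 2*cos(2*pi*2*7/13) = 2*cos(28*pi/13).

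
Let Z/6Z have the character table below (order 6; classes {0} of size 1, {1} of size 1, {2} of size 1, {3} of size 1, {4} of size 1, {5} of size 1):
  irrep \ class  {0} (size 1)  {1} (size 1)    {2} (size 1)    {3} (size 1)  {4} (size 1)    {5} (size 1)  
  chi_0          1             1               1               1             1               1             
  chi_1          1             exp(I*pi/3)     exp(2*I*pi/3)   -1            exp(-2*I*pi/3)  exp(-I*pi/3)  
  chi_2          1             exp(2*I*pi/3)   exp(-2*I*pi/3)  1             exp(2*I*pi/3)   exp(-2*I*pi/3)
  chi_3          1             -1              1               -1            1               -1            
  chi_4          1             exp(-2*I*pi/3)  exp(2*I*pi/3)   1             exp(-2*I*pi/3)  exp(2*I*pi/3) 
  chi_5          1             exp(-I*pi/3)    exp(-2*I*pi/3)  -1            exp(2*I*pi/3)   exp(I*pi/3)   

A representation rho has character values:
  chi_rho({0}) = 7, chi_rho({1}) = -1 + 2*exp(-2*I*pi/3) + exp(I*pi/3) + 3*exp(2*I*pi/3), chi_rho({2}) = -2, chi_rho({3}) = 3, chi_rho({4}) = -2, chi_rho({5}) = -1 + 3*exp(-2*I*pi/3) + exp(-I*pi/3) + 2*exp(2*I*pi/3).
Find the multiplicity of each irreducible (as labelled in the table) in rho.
Multiplicities: chi_0: 0, chi_1: 1, chi_2: 3, chi_3: 1, chi_4: 2, chi_5: 0.

Proof sketch: Use <chi_rho, chi> = (1/|G|) sum_C |C| * chi_rho(C) * conj(chi(C)) with |G| = 6 for each irreducible chi in the table:
  <chi_rho, chi_0> = (1/6)[1*(7)*conj(1) + 1*(-1 + 2*exp(-2*I*pi/3) + exp(I*pi/3) + 3*exp(2*I*pi/3))*conj(1) + 1*(-2)*conj(1) + 1*(3)*conj(1) + 1*(-2)*conj(1) + 1*(-1 + 3*exp(-2*I*pi/3) + exp(-I*pi/3) + 2*exp(2*I*pi/3))*conj(1)]
      = (1/6)[(7) + (-1 + 2*exp(-2*I*pi/3) + exp(I*pi/3) + 3*exp(2*I*pi/3)) + (-2) + (3) + (-2) + (-1 + 3*exp(-2*I*pi/3) + exp(-I*pi/3) + 2*exp(2*I*pi/3))] = 0/6 = 0
  <chi_rho, chi_1> = (1/6)[1*(7)*conj(1) + 1*(-1 + 2*exp(-2*I*pi/3) + exp(I*pi/3) + 3*exp(2*I*pi/3))*conj(exp(I*pi/3)) + 1*(-2)*conj(exp(2*I*pi/3)) + 1*(3)*conj(-1) + 1*(-2)*conj(exp(-2*I*pi/3)) + 1*(-1 + 3*exp(-2*I*pi/3) + exp(-I*pi/3) + 2*exp(2*I*pi/3))*conj(exp(-I*pi/3))]
      = (1/6)[(7) + (-1 - exp(-I*pi/3) + 3*exp(I*pi/3)) + (3 + exp(-2*I*pi/3) + 3*exp(2*I*pi/3)) + (-3) + (3 + 3*exp(-2*I*pi/3) + exp(2*I*pi/3)) + (-1 + 3*exp(-I*pi/3) - exp(I*pi/3))] = 6/6 = 1
  <chi_rho, chi_2> = (1/6)[1*(7)*conj(1) + 1*(-1 + 2*exp(-2*I*pi/3) + exp(I*pi/3) + 3*exp(2*I*pi/3))*conj(exp(2*I*pi/3)) + 1*(-2)*conj(exp(-2*I*pi/3)) + 1*(3)*conj(1) + 1*(-2)*conj(exp(2*I*pi/3)) + 1*(-1 + 3*exp(-2*I*pi/3) + exp(-I*pi/3) + 2*exp(2*I*pi/3))*conj(exp(-2*I*pi/3))]
      = (1/6)[(7) + (3 + exp(-I*pi/3) - exp(-2*I*pi/3) + 2*exp(2*I*pi/3)) + (3 + 3*exp(-2*I*pi/3) + exp(2*I*pi/3)) + (3) + (3 + exp(-2*I*pi/3) + 3*exp(2*I*pi/3)) + (3 + 2*exp(-2*I*pi/3) - exp(2*I*pi/3) + exp(I*pi/3))] = 18/6 = 3
  <chi_rho, chi_3> = (1/6)[1*(7)*conj(1) + 1*(-1 + 2*exp(-2*I*pi/3) + exp(I*pi/3) + 3*exp(2*I*pi/3))*conj(-1) + 1*(-2)*conj(1) + 1*(3)*conj(-1) + 1*(-2)*conj(1) + 1*(-1 + 3*exp(-2*I*pi/3) + exp(-I*pi/3) + 2*exp(2*I*pi/3))*conj(-1)]
      = (1/6)[(7) + (1 - 3*exp(2*I*pi/3) - exp(I*pi/3) - 2*exp(-2*I*pi/3)) + (-2) + (-3) + (-2) + (1 - 2*exp(2*I*pi/3) - exp(-I*pi/3) - 3*exp(-2*I*pi/3))] = 6/6 = 1
  <chi_rho, chi_4> = (1/6)[1*(7)*conj(1) + 1*(-1 + 2*exp(-2*I*pi/3) + exp(I*pi/3) + 3*exp(2*I*pi/3))*conj(exp(-2*I*pi/3)) + 1*(-2)*conj(exp(2*I*pi/3)) + 1*(3)*conj(1) + 1*(-2)*conj(exp(-2*I*pi/3)) + 1*(-1 + 3*exp(-2*I*pi/3) + exp(-I*pi/3) + 2*exp(2*I*pi/3))*conj(exp(2*I*pi/3))]
      = (1/6)[(7) + (1 + 3*exp(-2*I*pi/3) - exp(2*I*pi/3)) + (3 + exp(-2*I*pi/3) + 3*exp(2*I*pi/3)) + (3) + (3 + 3*exp(-2*I*pi/3) + exp(2*I*pi/3)) + (1 - exp(-2*I*pi/3) + 3*exp(2*I*pi/3))] = 12/6 = 2
  <chi_rho, chi_5> = (1/6)[1*(7)*conj(1) + 1*(-1 + 2*exp(-2*I*pi/3) + exp(I*pi/3) + 3*exp(2*I*pi/3))*conj(exp(-I*pi/3)) + 1*(-2)*conj(exp(-2*I*pi/3)) + 1*(3)*conj(-1) + 1*(-2)*conj(exp(2*I*pi/3)) + 1*(-1 + 3*exp(-2*I*pi/3) + exp(-I*pi/3) + 2*exp(2*I*pi/3))*conj(exp(I*pi/3))]
      = (1/6)[(7) + (-3 + 2*exp(-I*pi/3) - exp(I*pi/3) + exp(2*I*pi/3)) + (3 + 3*exp(-2*I*pi/3) + exp(2*I*pi/3)) + (-3) + (3 + exp(-2*I*pi/3) + 3*exp(2*I*pi/3)) + (-3 + exp(-2*I*pi/3) - exp(-I*pi/3) + 2*exp(I*pi/3))] = 0/6 = 0
(Exp terms are combined using exp(i*s)*conj(exp(i*t)) = exp(i*(s-t)), and sums of them are collapsed using the identity that for every m > 1 the m distinct m-th roots of unity sum to 0, e.g. 1 + exp(2*I*pi/3) + exp(-2*I*pi/3) = 0.)
Dimension check: dim(rho) = sum (mult * dim) = 0*1 + 1*1 + 3*1 + 1*1 + 2*1 + 0*1 = 7 = chi_rho(e) = 7.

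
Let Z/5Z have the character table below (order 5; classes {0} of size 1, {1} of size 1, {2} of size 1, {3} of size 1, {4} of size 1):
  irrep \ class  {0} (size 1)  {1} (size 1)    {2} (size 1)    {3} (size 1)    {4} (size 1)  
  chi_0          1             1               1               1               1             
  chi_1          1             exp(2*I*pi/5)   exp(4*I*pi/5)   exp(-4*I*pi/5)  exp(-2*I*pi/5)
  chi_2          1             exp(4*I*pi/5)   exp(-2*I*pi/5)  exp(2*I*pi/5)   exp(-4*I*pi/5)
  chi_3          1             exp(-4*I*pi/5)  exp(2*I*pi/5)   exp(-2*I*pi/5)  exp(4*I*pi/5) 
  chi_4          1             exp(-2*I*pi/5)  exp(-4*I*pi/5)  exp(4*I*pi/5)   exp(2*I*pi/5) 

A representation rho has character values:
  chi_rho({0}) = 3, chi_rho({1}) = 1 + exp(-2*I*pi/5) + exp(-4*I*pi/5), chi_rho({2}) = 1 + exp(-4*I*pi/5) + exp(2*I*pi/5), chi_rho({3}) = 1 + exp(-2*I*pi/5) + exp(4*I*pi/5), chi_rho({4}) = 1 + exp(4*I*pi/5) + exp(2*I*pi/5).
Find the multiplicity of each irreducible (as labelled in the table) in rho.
Multiplicities: chi_0: 1, chi_1: 0, chi_2: 0, chi_3: 1, chi_4: 1.

Details: Use <chi_rho, chi> = (1/|G|) sum_C |C| * chi_rho(C) * conj(chi(C)) with |G| = 5 for each irreducible chi in the table:
  <chi_rho, chi_0> = (1/5)[1*(3)*conj(1) + 1*(1 + exp(-2*I*pi/5) + exp(-4*I*pi/5))*conj(1) + 1*(1 + exp(-4*I*pi/5) + exp(2*I*pi/5))*conj(1) + 1*(1 + exp(-2*I*pi/5) + exp(4*I*pi/5))*conj(1) + 1*(1 + exp(4*I*pi/5) + exp(2*I*pi/5))*conj(1)]
      = (1/5)[(3) + (1 + exp(-2*I*pi/5) + exp(-4*I*pi/5)) + (1 + exp(-4*I*pi/5) + exp(2*I*pi/5)) + (1 + exp(-2*I*pi/5) + exp(4*I*pi/5)) + (1 + exp(4*I*pi/5) + exp(2*I*pi/5))] = 5/5 = 1
  <chi_rho, chi_1> = (1/5)[1*(3)*conj(1) + 1*(1 + exp(-2*I*pi/5) + exp(-4*I*pi/5))*conj(exp(2*I*pi/5)) + 1*(1 + exp(-4*I*pi/5) + exp(2*I*pi/5))*conj(exp(4*I*pi/5)) + 1*(1 + exp(-2*I*pi/5) + exp(4*I*pi/5))*conj(exp(-4*I*pi/5)) + 1*(1 + exp(4*I*pi/5) + exp(2*I*pi/5))*conj(exp(-2*I*pi/5))]
      = (1/5)[(3) + (exp(-2*I*pi/5) + exp(-4*I*pi/5) + exp(4*I*pi/5)) + (exp(-2*I*pi/5) + exp(-4*I*pi/5) + exp(2*I*pi/5)) + (exp(-2*I*pi/5) + exp(4*I*pi/5) + exp(2*I*pi/5)) + (exp(-4*I*pi/5) + exp(4*I*pi/5) + exp(2*I*pi/5))] = 0/5 = 0
  <chi_rho, chi_2> = (1/5)[1*(3)*conj(1) + 1*(1 + exp(-2*I*pi/5) + exp(-4*I*pi/5))*conj(exp(4*I*pi/5)) + 1*(1 + exp(-4*I*pi/5) + exp(2*I*pi/5))*conj(exp(-2*I*pi/5)) + 1*(1 + exp(-2*I*pi/5) + exp(4*I*pi/5))*conj(exp(2*I*pi/5)) + 1*(1 + exp(4*I*pi/5) + exp(2*I*pi/5))*conj(exp(-4*I*pi/5))]
      = (1/5)[(3) + (exp(-4*I*pi/5) + exp(4*I*pi/5) + exp(2*I*pi/5)) + (exp(-2*I*pi/5) + exp(4*I*pi/5) + exp(2*I*pi/5)) + (exp(-2*I*pi/5) + exp(-4*I*pi/5) + exp(2*I*pi/5)) + (exp(-2*I*pi/5) + exp(-4*I*pi/5) + exp(4*I*pi/5))] = 0/5 = 0
  <chi_rho, chi_3> = (1/5)[1*(3)*conj(1) + 1*(1 + exp(-2*I*pi/5) + exp(-4*I*pi/5))*conj(exp(-4*I*pi/5)) + 1*(1 + exp(-4*I*pi/5) + exp(2*I*pi/5))*conj(exp(2*I*pi/5)) + 1*(1 + exp(-2*I*pi/5) + exp(4*I*pi/5))*conj(exp(-2*I*pi/5)) + 1*(1 + exp(4*I*pi/5) + exp(2*I*pi/5))*conj(exp(4*I*pi/5))]
      = (1/5)[(3) + (1 + exp(4*I*pi/5) + exp(2*I*pi/5)) + (1 + exp(-2*I*pi/5) + exp(4*I*pi/5)) + (1 + exp(-4*I*pi/5) + exp(2*I*pi/5)) + (1 + exp(-2*I*pi/5) + exp(-4*I*pi/5))] = 5/5 = 1
  <chi_rho, chi_4> = (1/5)[1*(3)*conj(1) + 1*(1 + exp(-2*I*pi/5) + exp(-4*I*pi/5))*conj(exp(-2*I*pi/5)) + 1*(1 + exp(-4*I*pi/5) + exp(2*I*pi/5))*conj(exp(-4*I*pi/5)) + 1*(1 + exp(-2*I*pi/5) + exp(4*I*pi/5))*conj(exp(4*I*pi/5)) + 1*(1 + exp(4*I*pi/5) + exp(2*I*pi/5))*conj(exp(2*I*pi/5))]
      = (1/5)[(3) + (1 + exp(-2*I*pi/5) + exp(2*I*pi/5)) + (1 + exp(-4*I*pi/5) + exp(4*I*pi/5)) + (1 + exp(-4*I*pi/5) + exp(4*I*pi/5)) + (1 + exp(-2*I*pi/5) + exp(2*I*pi/5))] = 5/5 = 1
(Exp terms are combined using exp(i*s)*conj(exp(i*t)) = exp(i*(s-t)), and sums of them are collapsed using the identity that for every m > 1 the m distinct m-th roots of unity sum to 0, e.g. 1 + exp(2*I*pi/3) + exp(-2*I*pi/3) = 0.)
Dimension check: dim(rho) = sum (mult * dim) = 1*1 + 0*1 + 0*1 + 1*1 + 1*1 = 3 = chi_rho(e) = 3.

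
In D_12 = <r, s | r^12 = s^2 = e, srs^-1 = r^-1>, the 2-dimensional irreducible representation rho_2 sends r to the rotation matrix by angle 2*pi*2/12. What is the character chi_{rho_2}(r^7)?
chi_{rho_2}(r^7) = 2*cos(2*pi*2*7/12) = 1

Details: rho_2(r^7) is rotation by angle 2*pi*2*7/12, whose trace is 2*cos(2*pi*2*7/12) = 1.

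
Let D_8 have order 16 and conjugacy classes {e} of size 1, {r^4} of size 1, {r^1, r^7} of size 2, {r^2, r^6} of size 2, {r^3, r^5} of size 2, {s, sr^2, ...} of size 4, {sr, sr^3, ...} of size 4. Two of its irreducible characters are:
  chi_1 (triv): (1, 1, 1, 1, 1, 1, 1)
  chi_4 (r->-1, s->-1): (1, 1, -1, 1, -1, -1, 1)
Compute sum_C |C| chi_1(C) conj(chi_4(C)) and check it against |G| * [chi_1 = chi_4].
Sum = 0; so <chi_1, chi_4> = 0 (distinct irreducibles are orthogonal).

Why: Compute term by term over conjugacy classes (|C| * chi_1(C) * conj(chi_4(C))):
  1*(1)*conj(1) + 1*(1)*conj(1) + 2*(1)*conj(-1) + 2*(1)*conj(1) + 2*(1)*conj(-1) + 4*(1)*conj(-1) + 4*(1)*conj(1)
  = (1) + (1) + (-2) + (2) + (-2) + (-4) + (4)
  = 0.
Dividing by |G| = 16 gives 0/16 = 0, matching the row-orthogonality relation <chi_1, chi_4> = [chi_1 = chi_4].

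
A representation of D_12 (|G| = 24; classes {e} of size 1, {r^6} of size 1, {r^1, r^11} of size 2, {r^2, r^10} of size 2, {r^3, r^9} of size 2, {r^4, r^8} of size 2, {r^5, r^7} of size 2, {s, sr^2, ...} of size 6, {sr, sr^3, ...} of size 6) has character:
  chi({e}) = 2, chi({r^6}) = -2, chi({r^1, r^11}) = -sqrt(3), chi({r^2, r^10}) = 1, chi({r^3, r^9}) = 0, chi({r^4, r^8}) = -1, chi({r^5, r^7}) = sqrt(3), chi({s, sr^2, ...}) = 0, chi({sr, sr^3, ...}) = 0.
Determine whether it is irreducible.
Irreducible: <chi, chi> = 1.

Proof sketch: <chi, chi> = (1/|G|) sum_C |C| * |chi(C)|^2 = (1/24)[1*|2|^2 + 1*|-2|^2 + 2*|-sqrt(3)|^2 + 2*|1|^2 + 2*|0|^2 + 2*|-1|^2 + 2*|sqrt(3)|^2 + 6*|0|^2 + 6*|0|^2]
  = (1/24)[(4) + (4) + (6) + (2) + (0) + (2) + (6) + (0) + (0)] = 24/24 = 1.
A character is irreducible iff <chi, chi> = 1, so this representation is irreducible.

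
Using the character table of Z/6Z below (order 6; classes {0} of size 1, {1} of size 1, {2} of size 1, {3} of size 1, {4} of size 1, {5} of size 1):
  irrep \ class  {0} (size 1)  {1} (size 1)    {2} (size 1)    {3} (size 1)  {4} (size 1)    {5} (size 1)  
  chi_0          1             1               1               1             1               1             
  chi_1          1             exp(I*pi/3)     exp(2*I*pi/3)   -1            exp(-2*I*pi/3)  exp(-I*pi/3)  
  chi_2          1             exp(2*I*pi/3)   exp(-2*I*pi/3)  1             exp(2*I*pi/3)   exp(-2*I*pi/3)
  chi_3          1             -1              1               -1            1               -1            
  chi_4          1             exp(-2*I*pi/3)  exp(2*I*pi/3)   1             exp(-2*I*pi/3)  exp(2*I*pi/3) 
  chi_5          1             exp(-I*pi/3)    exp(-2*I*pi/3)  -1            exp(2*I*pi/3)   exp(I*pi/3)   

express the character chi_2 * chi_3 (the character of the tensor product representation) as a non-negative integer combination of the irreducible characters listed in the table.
chi_2 tensor chi_3 = chi_5 (all other irreducibles have multiplicity 0).

Details: The character of a tensor product is the pointwise product (chi_2 * chi_3)(C) = chi_2(C) * chi_3(C):
  {0}: (1)*(1), {1}: (exp(2*I*pi/3))*(-1), {2}: (exp(-2*I*pi/3))*(1), {3}: (1)*(-1), {4}: (exp(2*I*pi/3))*(1), {5}: (exp(-2*I*pi/3))*(-1)
so (chi_2 * chi_3) takes values
  {0} -> 1, {1} -> -exp(2*I*pi/3), {2} -> exp(-2*I*pi/3), {3} -> -1, {4} -> exp(2*I*pi/3), {5} -> -exp(-2*I*pi/3).
Now take the inner product of this character with each irreducible chi from the table, <chi_2*chi_3, chi> = (1/6) sum_C |C| (chi_2*chi_3)(C) conj(chi(C)):
  <chi_2*chi_3, chi_0> = (1/6)[1*(1)*conj(1) + 1*(-exp(2*I*pi/3))*conj(1) + 1*(exp(-2*I*pi/3))*conj(1) + 1*(-1)*conj(1) + 1*(exp(2*I*pi/3))*conj(1) + 1*(-exp(-2*I*pi/3))*conj(1)]
      = (1/6)[(1) + (-exp(2*I*pi/3)) + (exp(-2*I*pi/3)) + (-1) + (exp(2*I*pi/3)) + (-exp(-2*I*pi/3))] = 0/6 = 0
  <chi_2*chi_3, chi_1> = (1/6)[1*(1)*conj(1) + 1*(-exp(2*I*pi/3))*conj(exp(I*pi/3)) + 1*(exp(-2*I*pi/3))*conj(exp(2*I*pi/3)) + 1*(-1)*conj(-1) + 1*(exp(2*I*pi/3))*conj(exp(-2*I*pi/3)) + 1*(-exp(-2*I*pi/3))*conj(exp(-I*pi/3))]
      = (1/6)[(1) + (-exp(I*pi/3)) + (exp(2*I*pi/3)) + (1) + (exp(-2*I*pi/3)) + (-exp(-I*pi/3))] = 0/6 = 0
  <chi_2*chi_3, chi_2> = (1/6)[1*(1)*conj(1) + 1*(-exp(2*I*pi/3))*conj(exp(2*I*pi/3)) + 1*(exp(-2*I*pi/3))*conj(exp(-2*I*pi/3)) + 1*(-1)*conj(1) + 1*(exp(2*I*pi/3))*conj(exp(2*I*pi/3)) + 1*(-exp(-2*I*pi/3))*conj(exp(-2*I*pi/3))]
      = (1/6)[(1) + (-1) + (1) + (-1) + (1) + (-1)] = 0/6 = 0
  <chi_2*chi_3, chi_3> = (1/6)[1*(1)*conj(1) + 1*(-exp(2*I*pi/3))*conj(-1) + 1*(exp(-2*I*pi/3))*conj(1) + 1*(-1)*conj(-1) + 1*(exp(2*I*pi/3))*conj(1) + 1*(-exp(-2*I*pi/3))*conj(-1)]
      = (1/6)[(1) + (exp(2*I*pi/3)) + (exp(-2*I*pi/3)) + (1) + (exp(2*I*pi/3)) + (exp(-2*I*pi/3))] = 0/6 = 0
  <chi_2*chi_3, chi_4> = (1/6)[1*(1)*conj(1) + 1*(-exp(2*I*pi/3))*conj(exp(-2*I*pi/3)) + 1*(exp(-2*I*pi/3))*conj(exp(2*I*pi/3)) + 1*(-1)*conj(1) + 1*(exp(2*I*pi/3))*conj(exp(-2*I*pi/3)) + 1*(-exp(-2*I*pi/3))*conj(exp(2*I*pi/3))]
      = (1/6)[(1) + (-exp(-2*I*pi/3)) + (exp(2*I*pi/3)) + (-1) + (exp(-2*I*pi/3)) + (-exp(2*I*pi/3))] = 0/6 = 0
  <chi_2*chi_3, chi_5> = (1/6)[1*(1)*conj(1) + 1*(-exp(2*I*pi/3))*conj(exp(-I*pi/3)) + 1*(exp(-2*I*pi/3))*conj(exp(-2*I*pi/3)) + 1*(-1)*conj(-1) + 1*(exp(2*I*pi/3))*conj(exp(2*I*pi/3)) + 1*(-exp(-2*I*pi/3))*conj(exp(I*pi/3))]
      = (1/6)[(1) + (1) + (1) + (1) + (1) + (1)] = 6/6 = 1
(Exp terms are combined using exp(i*s)*conj(exp(i*t)) = exp(i*(s-t)), and sums of them are collapsed using the identity that for every m > 1 the m distinct m-th roots of unity sum to 0, e.g. 1 + exp(2*I*pi/3) + exp(-2*I*pi/3) = 0.)
Hence the multiplicities are chi_5: 1. Dimension check: dim(chi_2)*dim(chi_3) = 1*1 = 1 and sum (mult * dim) = 1*1 = 1.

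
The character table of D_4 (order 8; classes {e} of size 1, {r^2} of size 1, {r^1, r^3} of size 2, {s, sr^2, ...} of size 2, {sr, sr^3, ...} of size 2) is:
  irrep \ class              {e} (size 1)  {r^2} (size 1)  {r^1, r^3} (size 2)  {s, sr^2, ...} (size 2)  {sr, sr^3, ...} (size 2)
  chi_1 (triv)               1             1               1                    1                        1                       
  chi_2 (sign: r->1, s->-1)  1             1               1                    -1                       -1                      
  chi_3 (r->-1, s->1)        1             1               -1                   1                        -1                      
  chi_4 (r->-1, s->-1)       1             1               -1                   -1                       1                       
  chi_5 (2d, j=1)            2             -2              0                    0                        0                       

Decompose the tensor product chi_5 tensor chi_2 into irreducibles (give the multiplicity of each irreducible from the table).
chi_5 tensor chi_2 = chi_5 (all other irreducibles have multiplicity 0).

Explanation: The character of a tensor product is the pointwise product (chi_5 * chi_2)(C) = chi_5(C) * chi_2(C):
  {e}: (2)*(1), {r^2}: (-2)*(1), {r^1, r^3}: (0)*(1), {s, sr^2, ...}: (0)*(-1), {sr, sr^3, ...}: (0)*(-1)
so (chi_5 * chi_2) takes values
  {e} -> 2, {r^2} -> -2, {r^1, r^3} -> 0, {s, sr^2, ...} -> 0, {sr, sr^3, ...} -> 0.
Now take the inner product of this character with each irreducible chi from the table, <chi_5*chi_2, chi> = (1/8) sum_C |C| (chi_5*chi_2)(C) conj(chi(C)):
  <chi_5*chi_2, chi_1> = (1/8)[1*(2)*conj(1) + 1*(-2)*conj(1) + 2*(0)*conj(1) + 2*(0)*conj(1) + 2*(0)*conj(1)]
      = (1/8)[(2) + (-2) + (0) + (0) + (0)] = 0/8 = 0
  <chi_5*chi_2, chi_2> = (1/8)[1*(2)*conj(1) + 1*(-2)*conj(1) + 2*(0)*conj(1) + 2*(0)*conj(-1) + 2*(0)*conj(-1)]
      = (1/8)[(2) + (-2) + (0) + (0) + (0)] = 0/8 = 0
  <chi_5*chi_2, chi_3> = (1/8)[1*(2)*conj(1) + 1*(-2)*conj(1) + 2*(0)*conj(-1) + 2*(0)*conj(1) + 2*(0)*conj(-1)]
      = (1/8)[(2) + (-2) + (0) + (0) + (0)] = 0/8 = 0
  <chi_5*chi_2, chi_4> = (1/8)[1*(2)*conj(1) + 1*(-2)*conj(1) + 2*(0)*conj(-1) + 2*(0)*conj(-1) + 2*(0)*conj(1)]
      = (1/8)[(2) + (-2) + (0) + (0) + (0)] = 0/8 = 0
  <chi_5*chi_2, chi_5> = (1/8)[1*(2)*conj(2) + 1*(-2)*conj(-2) + 2*(0)*conj(0) + 2*(0)*conj(0) + 2*(0)*conj(0)]
      = (1/8)[(4) + (4) + (0) + (0) + (0)] = 8/8 = 1
Hence the multiplicities are chi_5: 1. Dimension check: dim(chi_5)*dim(chi_2) = 2*1 = 2 and sum (mult * dim) = 1*2 = 2.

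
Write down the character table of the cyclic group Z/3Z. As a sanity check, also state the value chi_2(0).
Character table of Z/3Z (irreps indexed chi_0,...,chi_2 with chi_k(m) = zeta_3^(k*m), zeta_3 = exp(2*pi*i/3)):
  irrep \ class  {0} (size 1)  {1} (size 1)    {2} (size 1)  
  chi_0          1             1               1             
  chi_1          1             exp(2*I*pi/3)   exp(-2*I*pi/3)
  chi_2          1             exp(-2*I*pi/3)  exp(2*I*pi/3) 

Spot check: chi_2(0) = zeta_3^(2*0) = zeta_3^0 = 1.

Why: Z/3Z is abelian, so all 3 irreducible complex representations are 1-dimensional. They are given by chi_k(m) = zeta_3^(k*m) for k = 0,...,2. Row orthogonality: sum_m chi_k(m) conj(chi_l(m)) = 3 * [k = l].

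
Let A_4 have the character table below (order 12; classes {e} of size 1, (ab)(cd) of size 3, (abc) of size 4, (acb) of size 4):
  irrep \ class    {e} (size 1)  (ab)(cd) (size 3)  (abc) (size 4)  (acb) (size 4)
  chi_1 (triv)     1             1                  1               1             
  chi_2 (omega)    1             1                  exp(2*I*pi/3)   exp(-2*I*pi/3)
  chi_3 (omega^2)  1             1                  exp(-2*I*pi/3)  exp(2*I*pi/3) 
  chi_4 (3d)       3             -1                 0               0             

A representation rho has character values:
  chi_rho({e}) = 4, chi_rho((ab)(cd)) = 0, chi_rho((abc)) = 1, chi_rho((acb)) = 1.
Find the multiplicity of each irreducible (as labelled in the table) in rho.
Multiplicities: chi_1: 1, chi_2: 0, chi_3: 0, chi_4: 1.

Reasoning: Use <chi_rho, chi> = (1/|G|) sum_C |C| * chi_rho(C) * conj(chi(C)) with |G| = 12 for each irreducible chi in the table:
  <chi_rho, chi_1> = (1/12)[1*(4)*conj(1) + 3*(0)*conj(1) + 4*(1)*conj(1) + 4*(1)*conj(1)]
      = (1/12)[(4) + (0) + (4) + (4)] = 12/12 = 1
  <chi_rho, chi_2> = (1/12)[1*(4)*conj(1) + 3*(0)*conj(1) + 4*(1)*conj(exp(2*I*pi/3)) + 4*(1)*conj(exp(-2*I*pi/3))]
      = (1/12)[(4) + (0) + (4*exp(-2*I*pi/3)) + (4*exp(2*I*pi/3))] = 0/12 = 0
  <chi_rho, chi_3> = (1/12)[1*(4)*conj(1) + 3*(0)*conj(1) + 4*(1)*conj(exp(-2*I*pi/3)) + 4*(1)*conj(exp(2*I*pi/3))]
      = (1/12)[(4) + (0) + (4*exp(2*I*pi/3)) + (4*exp(-2*I*pi/3))] = 0/12 = 0
  <chi_rho, chi_4> = (1/12)[1*(4)*conj(3) + 3*(0)*conj(-1) + 4*(1)*conj(0) + 4*(1)*conj(0)]
      = (1/12)[(12) + (0) + (0) + (0)] = 12/12 = 1
(Exp terms are combined using exp(i*s)*conj(exp(i*t)) = exp(i*(s-t)), and sums of them are collapsed using the identity that for every m > 1 the m distinct m-th roots of unity sum to 0, e.g. 1 + exp(2*I*pi/3) + exp(-2*I*pi/3) = 0.)
Dimension check: dim(rho) = sum (mult * dim) = 1*1 + 0*1 + 0*1 + 1*3 = 4 = chi_rho(e) = 4.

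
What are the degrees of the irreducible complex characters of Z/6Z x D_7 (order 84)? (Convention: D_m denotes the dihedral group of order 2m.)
Dimensions: 1, 1, 1, 1, 1, 1, 1, 1, 1, 1, 1, 1, 2, 2, 2, 2, 2, 2, 2, 2, 2, 2, 2, 2, 2, 2, 2, 2, 2, 2

Explanation: There are 30 irreducibles (= number of conjugacy classes). Their dimensions d_i satisfy sum d_i^2 = |G| = 84: 1 + 1 + 1 + 1 + 1 + 1 + 1 + 1 + 1 + 1 + 1 + 1 + 4 + 4 + 4 + 4 + 4 + 4 + 4 + 4 + 4 + 4 + 4 + 4 + 4 + 4 + 4 + 4 + 4 + 4 = 84. (For the product with Z/6Z: each of the 6 1-dim characters of Z/6Z tensors with each irrep of D_7, giving 6 copies of each D_7-dimension.)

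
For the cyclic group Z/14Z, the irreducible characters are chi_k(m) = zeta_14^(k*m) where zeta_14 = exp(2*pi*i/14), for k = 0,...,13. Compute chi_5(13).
chi_5(13) = zeta_14^65 = exp(-5*I*pi/7)

Argument: chi_5(13) = zeta_14^(5*13) = zeta_14^65. Since zeta_14^14 = 1, this equals zeta_14^9 = exp(2*pi*i*9/14) = exp(-5*I*pi/7).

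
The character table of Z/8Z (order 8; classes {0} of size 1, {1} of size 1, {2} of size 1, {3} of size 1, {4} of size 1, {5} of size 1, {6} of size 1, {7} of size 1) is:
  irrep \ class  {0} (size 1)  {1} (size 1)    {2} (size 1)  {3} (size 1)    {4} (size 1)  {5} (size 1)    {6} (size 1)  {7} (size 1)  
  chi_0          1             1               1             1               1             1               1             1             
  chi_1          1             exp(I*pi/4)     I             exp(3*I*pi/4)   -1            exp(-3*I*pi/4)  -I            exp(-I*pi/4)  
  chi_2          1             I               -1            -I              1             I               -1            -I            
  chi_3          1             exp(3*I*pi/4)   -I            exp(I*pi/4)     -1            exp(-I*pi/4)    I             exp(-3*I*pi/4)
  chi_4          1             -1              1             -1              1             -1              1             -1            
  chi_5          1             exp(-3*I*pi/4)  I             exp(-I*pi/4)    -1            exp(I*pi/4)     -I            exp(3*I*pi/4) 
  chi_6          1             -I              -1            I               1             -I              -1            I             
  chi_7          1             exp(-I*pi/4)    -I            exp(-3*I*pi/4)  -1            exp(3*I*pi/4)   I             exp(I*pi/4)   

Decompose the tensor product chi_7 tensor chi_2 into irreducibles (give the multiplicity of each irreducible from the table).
chi_7 tensor chi_2 = chi_1 (all other irreducibles have multiplicity 0).

Proof sketch: The character of a tensor product is the pointwise product (chi_7 * chi_2)(C) = chi_7(C) * chi_2(C):
  {0}: (1)*(1), {1}: (exp(-I*pi/4))*(I), {2}: (-I)*(-1), {3}: (exp(-3*I*pi/4))*(-I), {4}: (-1)*(1), {5}: (exp(3*I*pi/4))*(I), {6}: (I)*(-1), {7}: (exp(I*pi/4))*(-I)
so (chi_7 * chi_2) takes values
  {0} -> 1, {1} -> exp(I*pi/4), {2} -> I, {3} -> -exp(-I*pi/4), {4} -> -1, {5} -> exp(-3*I*pi/4), {6} -> -I, {7} -> -exp(3*I*pi/4).
Now take the inner product of this character with each irreducible chi from the table, <chi_7*chi_2, chi> = (1/8) sum_C |C| (chi_7*chi_2)(C) conj(chi(C)):
  <chi_7*chi_2, chi_0> = (1/8)[1*(1)*conj(1) + 1*(exp(I*pi/4))*conj(1) + 1*(I)*conj(1) + 1*(-exp(-I*pi/4))*conj(1) + 1*(-1)*conj(1) + 1*(exp(-3*I*pi/4))*conj(1) + 1*(-I)*conj(1) + 1*(-exp(3*I*pi/4))*conj(1)]
      = (1/8)[(1) + (exp(I*pi/4)) + (I) + (-exp(-I*pi/4)) + (-1) + (exp(-3*I*pi/4)) + (-I) + (-exp(3*I*pi/4))] = 0/8 = 0
  <chi_7*chi_2, chi_1> = (1/8)[1*(1)*conj(1) + 1*(exp(I*pi/4))*conj(exp(I*pi/4)) + 1*(I)*conj(I) + 1*(-exp(-I*pi/4))*conj(exp(3*I*pi/4)) + 1*(-1)*conj(-1) + 1*(exp(-3*I*pi/4))*conj(exp(-3*I*pi/4)) + 1*(-I)*conj(-I) + 1*(-exp(3*I*pi/4))*conj(exp(-I*pi/4))]
      = (1/8)[(1) + (1) + (1) + (1) + (1) + (1) + (1) + (1)] = 8/8 = 1
  <chi_7*chi_2, chi_2> = (1/8)[1*(1)*conj(1) + 1*(exp(I*pi/4))*conj(I) + 1*(I)*conj(-1) + 1*(-exp(-I*pi/4))*conj(-I) + 1*(-1)*conj(1) + 1*(exp(-3*I*pi/4))*conj(I) + 1*(-I)*conj(-1) + 1*(-exp(3*I*pi/4))*conj(-I)]
      = (1/8)[(1) + (-exp(3*I*pi/4)) + (-I) + (-exp(I*pi/4)) + (-1) + (-exp(-I*pi/4)) + (I) + (-exp(-3*I*pi/4))] = 0/8 = 0
  <chi_7*chi_2, chi_3> = (1/8)[1*(1)*conj(1) + 1*(exp(I*pi/4))*conj(exp(3*I*pi/4)) + 1*(I)*conj(-I) + 1*(-exp(-I*pi/4))*conj(exp(I*pi/4)) + 1*(-1)*conj(-1) + 1*(exp(-3*I*pi/4))*conj(exp(-I*pi/4)) + 1*(-I)*conj(I) + 1*(-exp(3*I*pi/4))*conj(exp(-3*I*pi/4))]
      = (1/8)[(1) + (-I) + (-1) + (I) + (1) + (-I) + (-1) + (I)] = 0/8 = 0
  <chi_7*chi_2, chi_4> = (1/8)[1*(1)*conj(1) + 1*(exp(I*pi/4))*conj(-1) + 1*(I)*conj(1) + 1*(-exp(-I*pi/4))*conj(-1) + 1*(-1)*conj(1) + 1*(exp(-3*I*pi/4))*conj(-1) + 1*(-I)*conj(1) + 1*(-exp(3*I*pi/4))*conj(-1)]
      = (1/8)[(1) + (-exp(I*pi/4)) + (I) + (exp(-I*pi/4)) + (-1) + (-exp(-3*I*pi/4)) + (-I) + (exp(3*I*pi/4))] = 0/8 = 0
  <chi_7*chi_2, chi_5> = (1/8)[1*(1)*conj(1) + 1*(exp(I*pi/4))*conj(exp(-3*I*pi/4)) + 1*(I)*conj(I) + 1*(-exp(-I*pi/4))*conj(exp(-I*pi/4)) + 1*(-1)*conj(-1) + 1*(exp(-3*I*pi/4))*conj(exp(I*pi/4)) + 1*(-I)*conj(-I) + 1*(-exp(3*I*pi/4))*conj(exp(3*I*pi/4))]
      = (1/8)[(1) + (-1) + (1) + (-1) + (1) + (-1) + (1) + (-1)] = 0/8 = 0
  <chi_7*chi_2, chi_6> = (1/8)[1*(1)*conj(1) + 1*(exp(I*pi/4))*conj(-I) + 1*(I)*conj(-1) + 1*(-exp(-I*pi/4))*conj(I) + 1*(-1)*conj(1) + 1*(exp(-3*I*pi/4))*conj(-I) + 1*(-I)*conj(-1) + 1*(-exp(3*I*pi/4))*conj(I)]
      = (1/8)[(1) + (exp(3*I*pi/4)) + (-I) + (exp(I*pi/4)) + (-1) + (exp(-I*pi/4)) + (I) + (exp(-3*I*pi/4))] = 0/8 = 0
  <chi_7*chi_2, chi_7> = (1/8)[1*(1)*conj(1) + 1*(exp(I*pi/4))*conj(exp(-I*pi/4)) + 1*(I)*conj(-I) + 1*(-exp(-I*pi/4))*conj(exp(-3*I*pi/4)) + 1*(-1)*conj(-1) + 1*(exp(-3*I*pi/4))*conj(exp(3*I*pi/4)) + 1*(-I)*conj(I) + 1*(-exp(3*I*pi/4))*conj(exp(I*pi/4))]
      = (1/8)[(1) + (I) + (-1) + (-I) + (1) + (I) + (-1) + (-I)] = 0/8 = 0
(Exp terms are combined using exp(i*s)*conj(exp(i*t)) = exp(i*(s-t)), and sums of them are collapsed using the identity that for every m > 1 the m distinct m-th roots of unity sum to 0, e.g. 1 + exp(2*I*pi/3) + exp(-2*I*pi/3) = 0.)
Hence the multiplicities are chi_1: 1. Dimension check: dim(chi_7)*dim(chi_2) = 1*1 = 1 and sum (mult * dim) = 1*1 = 1.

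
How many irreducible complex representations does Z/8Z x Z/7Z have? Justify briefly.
56

The number of irreducible complex representations of a finite group equals its number of conjugacy classes. Z/8Z x Z/7Z is abelian of order 56, so every element is its own conjugacy class: 56 classes, so Z/8Z x Z/7Z (order 56) has exactly 56 irreducible complex representations.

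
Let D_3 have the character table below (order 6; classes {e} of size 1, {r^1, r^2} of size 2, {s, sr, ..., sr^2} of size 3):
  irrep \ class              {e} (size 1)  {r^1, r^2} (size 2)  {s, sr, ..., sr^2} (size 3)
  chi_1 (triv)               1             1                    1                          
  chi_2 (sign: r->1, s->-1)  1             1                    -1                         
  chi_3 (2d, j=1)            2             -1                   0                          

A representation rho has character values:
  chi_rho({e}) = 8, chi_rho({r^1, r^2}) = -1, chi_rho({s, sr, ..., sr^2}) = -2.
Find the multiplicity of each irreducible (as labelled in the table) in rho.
Multiplicities: chi_1: 0, chi_2: 2, chi_3: 3.

Solution. Use <chi_rho, chi> = (1/|G|) sum_C |C| * chi_rho(C) * conj(chi(C)) with |G| = 6 for each irreducible chi in the table:
  <chi_rho, chi_1> = (1/6)[1*(8)*conj(1) + 2*(-1)*conj(1) + 3*(-2)*conj(1)]
      = (1/6)[(8) + (-2) + (-6)] = 0/6 = 0
  <chi_rho, chi_2> = (1/6)[1*(8)*conj(1) + 2*(-1)*conj(1) + 3*(-2)*conj(-1)]
      = (1/6)[(8) + (-2) + (6)] = 12/6 = 2
  <chi_rho, chi_3> = (1/6)[1*(8)*conj(2) + 2*(-1)*conj(-1) + 3*(-2)*conj(0)]
      = (1/6)[(16) + (2) + (0)] = 18/6 = 3
Dimension check: dim(rho) = sum (mult * dim) = 0*1 + 2*1 + 3*2 = 8 = chi_rho(e) = 8.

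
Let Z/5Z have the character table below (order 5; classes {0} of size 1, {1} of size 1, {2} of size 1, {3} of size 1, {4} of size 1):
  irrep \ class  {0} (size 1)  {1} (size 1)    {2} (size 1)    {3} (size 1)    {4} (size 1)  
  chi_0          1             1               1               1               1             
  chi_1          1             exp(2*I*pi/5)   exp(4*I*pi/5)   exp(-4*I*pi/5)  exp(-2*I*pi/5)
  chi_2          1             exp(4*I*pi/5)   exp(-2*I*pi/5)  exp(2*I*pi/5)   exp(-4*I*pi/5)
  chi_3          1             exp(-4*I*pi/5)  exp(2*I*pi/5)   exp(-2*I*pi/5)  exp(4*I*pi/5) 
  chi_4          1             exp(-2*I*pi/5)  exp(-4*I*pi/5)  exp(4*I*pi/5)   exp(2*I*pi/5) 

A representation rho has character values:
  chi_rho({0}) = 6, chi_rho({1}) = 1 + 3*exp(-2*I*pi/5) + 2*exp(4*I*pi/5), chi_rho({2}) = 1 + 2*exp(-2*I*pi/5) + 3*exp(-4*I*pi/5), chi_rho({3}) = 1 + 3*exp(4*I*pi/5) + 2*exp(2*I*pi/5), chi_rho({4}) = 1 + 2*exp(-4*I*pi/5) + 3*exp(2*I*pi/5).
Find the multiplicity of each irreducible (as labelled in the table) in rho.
Multiplicities: chi_0: 1, chi_1: 0, chi_2: 2, chi_3: 0, chi_4: 3.

Details: Use <chi_rho, chi> = (1/|G|) sum_C |C| * chi_rho(C) * conj(chi(C)) with |G| = 5 for each irreducible chi in the table:
  <chi_rho, chi_0> = (1/5)[1*(6)*conj(1) + 1*(1 + 3*exp(-2*I*pi/5) + 2*exp(4*I*pi/5))*conj(1) + 1*(1 + 2*exp(-2*I*pi/5) + 3*exp(-4*I*pi/5))*conj(1) + 1*(1 + 3*exp(4*I*pi/5) + 2*exp(2*I*pi/5))*conj(1) + 1*(1 + 2*exp(-4*I*pi/5) + 3*exp(2*I*pi/5))*conj(1)]
      = (1/5)[(6) + (1 + 3*exp(-2*I*pi/5) + 2*exp(4*I*pi/5)) + (1 + 2*exp(-2*I*pi/5) + 3*exp(-4*I*pi/5)) + (1 + 3*exp(4*I*pi/5) + 2*exp(2*I*pi/5)) + (1 + 2*exp(-4*I*pi/5) + 3*exp(2*I*pi/5))] = 5/5 = 1
  <chi_rho, chi_1> = (1/5)[1*(6)*conj(1) + 1*(1 + 3*exp(-2*I*pi/5) + 2*exp(4*I*pi/5))*conj(exp(2*I*pi/5)) + 1*(1 + 2*exp(-2*I*pi/5) + 3*exp(-4*I*pi/5))*conj(exp(4*I*pi/5)) + 1*(1 + 3*exp(4*I*pi/5) + 2*exp(2*I*pi/5))*conj(exp(-4*I*pi/5)) + 1*(1 + 2*exp(-4*I*pi/5) + 3*exp(2*I*pi/5))*conj(exp(-2*I*pi/5))]
      = (1/5)[(6) + (3*exp(-4*I*pi/5) + exp(-2*I*pi/5) + 2*exp(2*I*pi/5)) + (exp(-4*I*pi/5) + 2*exp(4*I*pi/5) + 3*exp(2*I*pi/5)) + (3*exp(-2*I*pi/5) + 2*exp(-4*I*pi/5) + exp(4*I*pi/5)) + (2*exp(-2*I*pi/5) + exp(2*I*pi/5) + 3*exp(4*I*pi/5))] = 0/5 = 0
  <chi_rho, chi_2> = (1/5)[1*(6)*conj(1) + 1*(1 + 3*exp(-2*I*pi/5) + 2*exp(4*I*pi/5))*conj(exp(4*I*pi/5)) + 1*(1 + 2*exp(-2*I*pi/5) + 3*exp(-4*I*pi/5))*conj(exp(-2*I*pi/5)) + 1*(1 + 3*exp(4*I*pi/5) + 2*exp(2*I*pi/5))*conj(exp(2*I*pi/5)) + 1*(1 + 2*exp(-4*I*pi/5) + 3*exp(2*I*pi/5))*conj(exp(-4*I*pi/5))]
      = (1/5)[(6) + (2 + exp(-4*I*pi/5) + 3*exp(4*I*pi/5)) + (2 + 3*exp(-2*I*pi/5) + exp(2*I*pi/5)) + (2 + exp(-2*I*pi/5) + 3*exp(2*I*pi/5)) + (2 + 3*exp(-4*I*pi/5) + exp(4*I*pi/5))] = 10/5 = 2
  <chi_rho, chi_3> = (1/5)[1*(6)*conj(1) + 1*(1 + 3*exp(-2*I*pi/5) + 2*exp(4*I*pi/5))*conj(exp(-4*I*pi/5)) + 1*(1 + 2*exp(-2*I*pi/5) + 3*exp(-4*I*pi/5))*conj(exp(2*I*pi/5)) + 1*(1 + 3*exp(4*I*pi/5) + 2*exp(2*I*pi/5))*conj(exp(-2*I*pi/5)) + 1*(1 + 2*exp(-4*I*pi/5) + 3*exp(2*I*pi/5))*conj(exp(4*I*pi/5))]
      = (1/5)[(6) + (2*exp(-2*I*pi/5) + exp(4*I*pi/5) + 3*exp(2*I*pi/5)) + (2*exp(-4*I*pi/5) + exp(-2*I*pi/5) + 3*exp(4*I*pi/5)) + (3*exp(-4*I*pi/5) + exp(2*I*pi/5) + 2*exp(4*I*pi/5)) + (3*exp(-2*I*pi/5) + exp(-4*I*pi/5) + 2*exp(2*I*pi/5))] = 0/5 = 0
  <chi_rho, chi_4> = (1/5)[1*(6)*conj(1) + 1*(1 + 3*exp(-2*I*pi/5) + 2*exp(4*I*pi/5))*conj(exp(-2*I*pi/5)) + 1*(1 + 2*exp(-2*I*pi/5) + 3*exp(-4*I*pi/5))*conj(exp(-4*I*pi/5)) + 1*(1 + 3*exp(4*I*pi/5) + 2*exp(2*I*pi/5))*conj(exp(4*I*pi/5)) + 1*(1 + 2*exp(-4*I*pi/5) + 3*exp(2*I*pi/5))*conj(exp(2*I*pi/5))]
      = (1/5)[(6) + (3 + 2*exp(-4*I*pi/5) + exp(2*I*pi/5)) + (3 + exp(4*I*pi/5) + 2*exp(2*I*pi/5)) + (3 + 2*exp(-2*I*pi/5) + exp(-4*I*pi/5)) + (3 + exp(-2*I*pi/5) + 2*exp(4*I*pi/5))] = 15/5 = 3
(Exp terms are combined using exp(i*s)*conj(exp(i*t)) = exp(i*(s-t)), and sums of them are collapsed using the identity that for every m > 1 the m distinct m-th roots of unity sum to 0, e.g. 1 + exp(2*I*pi/3) + exp(-2*I*pi/3) = 0.)
Dimension check: dim(rho) = sum (mult * dim) = 1*1 + 0*1 + 2*1 + 0*1 + 3*1 = 6 = chi_rho(e) = 6.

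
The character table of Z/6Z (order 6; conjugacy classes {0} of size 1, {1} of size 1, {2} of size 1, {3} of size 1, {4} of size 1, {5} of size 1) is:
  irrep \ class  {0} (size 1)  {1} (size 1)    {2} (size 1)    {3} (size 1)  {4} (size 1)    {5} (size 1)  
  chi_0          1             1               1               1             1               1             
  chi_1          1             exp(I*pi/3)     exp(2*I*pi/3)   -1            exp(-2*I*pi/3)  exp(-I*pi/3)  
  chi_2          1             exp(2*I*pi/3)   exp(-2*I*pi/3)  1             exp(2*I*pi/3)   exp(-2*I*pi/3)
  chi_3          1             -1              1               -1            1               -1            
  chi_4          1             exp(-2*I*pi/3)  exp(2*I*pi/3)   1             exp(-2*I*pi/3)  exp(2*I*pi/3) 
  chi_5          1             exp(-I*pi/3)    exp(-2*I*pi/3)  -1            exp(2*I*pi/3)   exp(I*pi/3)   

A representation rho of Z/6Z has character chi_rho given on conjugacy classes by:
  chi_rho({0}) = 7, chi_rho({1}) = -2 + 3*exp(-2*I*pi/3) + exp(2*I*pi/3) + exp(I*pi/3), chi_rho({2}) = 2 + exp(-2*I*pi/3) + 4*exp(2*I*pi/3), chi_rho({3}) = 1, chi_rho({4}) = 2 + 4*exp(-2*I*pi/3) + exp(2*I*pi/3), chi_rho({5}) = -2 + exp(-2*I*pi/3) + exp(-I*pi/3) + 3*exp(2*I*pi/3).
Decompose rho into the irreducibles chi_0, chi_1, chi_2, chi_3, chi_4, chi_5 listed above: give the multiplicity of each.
Multiplicities: chi_0: 0, chi_1: 1, chi_2: 1, chi_3: 2, chi_4: 3, chi_5: 0.

Why: Use <chi_rho, chi> = (1/|G|) sum_C |C| * chi_rho(C) * conj(chi(C)) with |G| = 6 for each irreducible chi in the table:
  <chi_rho, chi_0> = (1/6)[1*(7)*conj(1) + 1*(-2 + 3*exp(-2*I*pi/3) + exp(2*I*pi/3) + exp(I*pi/3))*conj(1) + 1*(2 + exp(-2*I*pi/3) + 4*exp(2*I*pi/3))*conj(1) + 1*(1)*conj(1) + 1*(2 + 4*exp(-2*I*pi/3) + exp(2*I*pi/3))*conj(1) + 1*(-2 + exp(-2*I*pi/3) + exp(-I*pi/3) + 3*exp(2*I*pi/3))*conj(1)]
      = (1/6)[(7) + (-2 + 3*exp(-2*I*pi/3) + exp(2*I*pi/3) + exp(I*pi/3)) + (2 + exp(-2*I*pi/3) + 4*exp(2*I*pi/3)) + (1) + (2 + 4*exp(-2*I*pi/3) + exp(2*I*pi/3)) + (-2 + exp(-2*I*pi/3) + exp(-I*pi/3) + 3*exp(2*I*pi/3))] = 0/6 = 0
  <chi_rho, chi_1> = (1/6)[1*(7)*conj(1) + 1*(-2 + 3*exp(-2*I*pi/3) + exp(2*I*pi/3) + exp(I*pi/3))*conj(exp(I*pi/3)) + 1*(2 + exp(-2*I*pi/3) + 4*exp(2*I*pi/3))*conj(exp(2*I*pi/3)) + 1*(1)*conj(-1) + 1*(2 + 4*exp(-2*I*pi/3) + exp(2*I*pi/3))*conj(exp(-2*I*pi/3)) + 1*(-2 + exp(-2*I*pi/3) + exp(-I*pi/3) + 3*exp(2*I*pi/3))*conj(exp(-I*pi/3))]
      = (1/6)[(7) + (-2 + exp(I*pi/3) - 2*exp(-I*pi/3)) + (4 + 2*exp(-2*I*pi/3) + exp(2*I*pi/3)) + (-1) + (4 + exp(-2*I*pi/3) + 2*exp(2*I*pi/3)) + (-2 - 2*exp(I*pi/3) + exp(-I*pi/3))] = 6/6 = 1
  <chi_rho, chi_2> = (1/6)[1*(7)*conj(1) + 1*(-2 + 3*exp(-2*I*pi/3) + exp(2*I*pi/3) + exp(I*pi/3))*conj(exp(2*I*pi/3)) + 1*(2 + exp(-2*I*pi/3) + 4*exp(2*I*pi/3))*conj(exp(-2*I*pi/3)) + 1*(1)*conj(1) + 1*(2 + 4*exp(-2*I*pi/3) + exp(2*I*pi/3))*conj(exp(2*I*pi/3)) + 1*(-2 + exp(-2*I*pi/3) + exp(-I*pi/3) + 3*exp(2*I*pi/3))*conj(exp(-2*I*pi/3))]
      = (1/6)[(7) + (1 + exp(-I*pi/3) - 2*exp(-2*I*pi/3) + 3*exp(2*I*pi/3)) + (1 + 4*exp(-2*I*pi/3) + 2*exp(2*I*pi/3)) + (1) + (1 + 2*exp(-2*I*pi/3) + 4*exp(2*I*pi/3)) + (1 + 3*exp(-2*I*pi/3) - 2*exp(2*I*pi/3) + exp(I*pi/3))] = 6/6 = 1
  <chi_rho, chi_3> = (1/6)[1*(7)*conj(1) + 1*(-2 + 3*exp(-2*I*pi/3) + exp(2*I*pi/3) + exp(I*pi/3))*conj(-1) + 1*(2 + exp(-2*I*pi/3) + 4*exp(2*I*pi/3))*conj(1) + 1*(1)*conj(-1) + 1*(2 + 4*exp(-2*I*pi/3) + exp(2*I*pi/3))*conj(1) + 1*(-2 + exp(-2*I*pi/3) + exp(-I*pi/3) + 3*exp(2*I*pi/3))*conj(-1)]
      = (1/6)[(7) + (2 - exp(I*pi/3) - exp(2*I*pi/3) - 3*exp(-2*I*pi/3)) + (2 + exp(-2*I*pi/3) + 4*exp(2*I*pi/3)) + (-1) + (2 + 4*exp(-2*I*pi/3) + exp(2*I*pi/3)) + (2 - 3*exp(2*I*pi/3) - exp(-I*pi/3) - exp(-2*I*pi/3))] = 12/6 = 2
  <chi_rho, chi_4> = (1/6)[1*(7)*conj(1) + 1*(-2 + 3*exp(-2*I*pi/3) + exp(2*I*pi/3) + exp(I*pi/3))*conj(exp(-2*I*pi/3)) + 1*(2 + exp(-2*I*pi/3) + 4*exp(2*I*pi/3))*conj(exp(2*I*pi/3)) + 1*(1)*conj(1) + 1*(2 + 4*exp(-2*I*pi/3) + exp(2*I*pi/3))*conj(exp(-2*I*pi/3)) + 1*(-2 + exp(-2*I*pi/3) + exp(-I*pi/3) + 3*exp(2*I*pi/3))*conj(exp(2*I*pi/3))]
      = (1/6)[(7) + (2 - 2*exp(2*I*pi/3) + exp(-2*I*pi/3)) + (4 + 2*exp(-2*I*pi/3) + exp(2*I*pi/3)) + (1) + (4 + exp(-2*I*pi/3) + 2*exp(2*I*pi/3)) + (2 + exp(2*I*pi/3) - 2*exp(-2*I*pi/3))] = 18/6 = 3
  <chi_rho, chi_5> = (1/6)[1*(7)*conj(1) + 1*(-2 + 3*exp(-2*I*pi/3) + exp(2*I*pi/3) + exp(I*pi/3))*conj(exp(-I*pi/3)) + 1*(2 + exp(-2*I*pi/3) + 4*exp(2*I*pi/3))*conj(exp(-2*I*pi/3)) + 1*(1)*conj(-1) + 1*(2 + 4*exp(-2*I*pi/3) + exp(2*I*pi/3))*conj(exp(2*I*pi/3)) + 1*(-2 + exp(-2*I*pi/3) + exp(-I*pi/3) + 3*exp(2*I*pi/3))*conj(exp(I*pi/3))]
      = (1/6)[(7) + (-1 + 3*exp(-I*pi/3) - 2*exp(I*pi/3) + exp(2*I*pi/3)) + (1 + 4*exp(-2*I*pi/3) + 2*exp(2*I*pi/3)) + (-1) + (1 + 2*exp(-2*I*pi/3) + 4*exp(2*I*pi/3)) + (-1 + exp(-2*I*pi/3) - 2*exp(-I*pi/3) + 3*exp(I*pi/3))] = 0/6 = 0
(Exp terms are combined using exp(i*s)*conj(exp(i*t)) = exp(i*(s-t)), and sums of them are collapsed using the identity that for every m > 1 the m distinct m-th roots of unity sum to 0, e.g. 1 + exp(2*I*pi/3) + exp(-2*I*pi/3) = 0.)
Dimension check: dim(rho) = sum (mult * dim) = 0*1 + 1*1 + 1*1 + 2*1 + 3*1 + 0*1 = 7 = chi_rho(e) = 7.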